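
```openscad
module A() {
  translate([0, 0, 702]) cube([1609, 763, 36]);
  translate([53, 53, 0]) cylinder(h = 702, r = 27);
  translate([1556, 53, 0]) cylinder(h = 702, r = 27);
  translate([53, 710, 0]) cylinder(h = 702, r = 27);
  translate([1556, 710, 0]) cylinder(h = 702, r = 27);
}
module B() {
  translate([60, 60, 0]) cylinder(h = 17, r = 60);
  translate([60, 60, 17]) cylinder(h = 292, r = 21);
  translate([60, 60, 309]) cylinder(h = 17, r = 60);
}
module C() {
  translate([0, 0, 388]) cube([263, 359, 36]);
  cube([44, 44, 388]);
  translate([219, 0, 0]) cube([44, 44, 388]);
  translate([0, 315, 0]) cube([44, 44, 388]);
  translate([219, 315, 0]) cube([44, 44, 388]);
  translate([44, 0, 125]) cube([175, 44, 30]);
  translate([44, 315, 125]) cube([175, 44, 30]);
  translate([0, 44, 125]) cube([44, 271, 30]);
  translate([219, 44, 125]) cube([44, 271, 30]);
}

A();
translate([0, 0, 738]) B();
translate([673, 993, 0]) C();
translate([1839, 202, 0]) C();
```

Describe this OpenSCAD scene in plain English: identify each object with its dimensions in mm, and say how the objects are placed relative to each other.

A is a rectangular dining table. The top is 1609×763×36 mm with its upper surface at z = 738 mm. It stands on four round legs of 54 mm diameter, each leg's bounding box inset 26 mm from the nearest pair of top edges, running from the floor to the underside of the top.

B is a spool: two coaxial disc flanges of radius 60 mm and thickness 17 mm, joined by a core cylinder of radius 21 mm and height 292 mm. The lower flange rests on z = 0 and the three cylinders share a vertical axis.

C is a four-legged stool. The seat is a 263×359×36 mm slab whose top surface is at z = 424 mm; four square legs, each 44×44 mm in cross-section, run from the floor (z = 0) to the underside of the seat, each flush with a corner of the seat. Four stretchers, 44 mm wide and 30 mm tall, connect adjacent legs with their undersides at z = 125 mm, each running between the inner faces of the legs it joins and aligned with the legs' outer faces on the other axis.

The spool is on top of the table. Two stools sit around the table at the +y, +x sides.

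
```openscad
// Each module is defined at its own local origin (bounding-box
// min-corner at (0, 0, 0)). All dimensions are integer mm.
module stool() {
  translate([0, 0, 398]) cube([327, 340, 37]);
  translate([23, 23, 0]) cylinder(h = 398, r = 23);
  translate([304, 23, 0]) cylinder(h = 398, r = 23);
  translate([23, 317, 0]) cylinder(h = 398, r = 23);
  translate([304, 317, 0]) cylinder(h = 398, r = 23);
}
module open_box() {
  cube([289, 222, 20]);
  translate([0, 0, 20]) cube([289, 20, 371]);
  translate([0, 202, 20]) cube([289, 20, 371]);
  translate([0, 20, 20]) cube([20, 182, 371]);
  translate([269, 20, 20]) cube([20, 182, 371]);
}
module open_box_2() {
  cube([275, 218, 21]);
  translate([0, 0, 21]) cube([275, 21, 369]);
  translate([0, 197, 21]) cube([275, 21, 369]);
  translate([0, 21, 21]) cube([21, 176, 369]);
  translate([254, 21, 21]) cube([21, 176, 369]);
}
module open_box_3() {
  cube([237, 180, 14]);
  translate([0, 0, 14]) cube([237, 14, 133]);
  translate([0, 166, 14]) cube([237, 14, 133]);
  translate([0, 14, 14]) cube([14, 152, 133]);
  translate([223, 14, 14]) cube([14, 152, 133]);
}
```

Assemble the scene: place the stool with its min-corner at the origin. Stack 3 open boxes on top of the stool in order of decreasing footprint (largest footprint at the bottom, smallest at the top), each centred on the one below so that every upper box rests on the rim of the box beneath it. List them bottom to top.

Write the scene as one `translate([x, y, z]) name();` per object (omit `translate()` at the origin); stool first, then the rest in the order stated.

stool();
translate([19, 59, 435]) open_box();
translate([26, 61, 826]) open_box_2();
translate([45, 80, 1216]) open_box_3();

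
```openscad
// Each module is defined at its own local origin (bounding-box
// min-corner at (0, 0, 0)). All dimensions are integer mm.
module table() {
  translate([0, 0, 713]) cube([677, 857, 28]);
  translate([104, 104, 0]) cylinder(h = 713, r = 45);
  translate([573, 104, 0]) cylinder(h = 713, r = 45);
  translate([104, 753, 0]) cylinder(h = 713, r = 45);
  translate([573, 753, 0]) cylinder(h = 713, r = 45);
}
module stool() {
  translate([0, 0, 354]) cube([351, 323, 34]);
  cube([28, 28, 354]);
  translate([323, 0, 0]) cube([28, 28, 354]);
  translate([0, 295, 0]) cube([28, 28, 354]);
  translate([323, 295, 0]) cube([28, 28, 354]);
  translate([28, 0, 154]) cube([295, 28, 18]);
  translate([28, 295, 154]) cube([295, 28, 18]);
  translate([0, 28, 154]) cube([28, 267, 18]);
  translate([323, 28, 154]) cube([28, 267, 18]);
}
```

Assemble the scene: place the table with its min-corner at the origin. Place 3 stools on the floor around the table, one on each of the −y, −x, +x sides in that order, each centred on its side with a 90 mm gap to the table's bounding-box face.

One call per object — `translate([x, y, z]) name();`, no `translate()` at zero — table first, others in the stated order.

table();
translate([163, -413, 0]) stool();
translate([-441, 267, 0]) stool();
translate([767, 267, 0]) stool();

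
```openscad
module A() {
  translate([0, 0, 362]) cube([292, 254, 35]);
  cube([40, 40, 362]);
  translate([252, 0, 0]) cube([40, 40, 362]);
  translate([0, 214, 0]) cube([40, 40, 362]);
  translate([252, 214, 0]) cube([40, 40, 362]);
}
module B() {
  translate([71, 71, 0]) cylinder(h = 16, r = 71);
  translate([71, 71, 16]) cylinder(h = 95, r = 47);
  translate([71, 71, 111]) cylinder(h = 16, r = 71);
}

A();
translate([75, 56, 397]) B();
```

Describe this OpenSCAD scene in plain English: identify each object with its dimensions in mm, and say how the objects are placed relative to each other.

A is a simple wooden stool: a rectangular seat 292 mm (x) by 254 mm (y), 35 mm thick, top face at z = 397 mm, on four square legs, each 40×40 mm in cross-section. The legs rest on z = 0, each flush with a corner of the seat.

B is a spool: two coaxial disc flanges of radius 71 mm and thickness 16 mm, joined by a core cylinder of radius 47 mm and height 95 mm. The lower flange rests on z = 0 and the three cylinders share a vertical axis.

The spool is on top of the stool, centred.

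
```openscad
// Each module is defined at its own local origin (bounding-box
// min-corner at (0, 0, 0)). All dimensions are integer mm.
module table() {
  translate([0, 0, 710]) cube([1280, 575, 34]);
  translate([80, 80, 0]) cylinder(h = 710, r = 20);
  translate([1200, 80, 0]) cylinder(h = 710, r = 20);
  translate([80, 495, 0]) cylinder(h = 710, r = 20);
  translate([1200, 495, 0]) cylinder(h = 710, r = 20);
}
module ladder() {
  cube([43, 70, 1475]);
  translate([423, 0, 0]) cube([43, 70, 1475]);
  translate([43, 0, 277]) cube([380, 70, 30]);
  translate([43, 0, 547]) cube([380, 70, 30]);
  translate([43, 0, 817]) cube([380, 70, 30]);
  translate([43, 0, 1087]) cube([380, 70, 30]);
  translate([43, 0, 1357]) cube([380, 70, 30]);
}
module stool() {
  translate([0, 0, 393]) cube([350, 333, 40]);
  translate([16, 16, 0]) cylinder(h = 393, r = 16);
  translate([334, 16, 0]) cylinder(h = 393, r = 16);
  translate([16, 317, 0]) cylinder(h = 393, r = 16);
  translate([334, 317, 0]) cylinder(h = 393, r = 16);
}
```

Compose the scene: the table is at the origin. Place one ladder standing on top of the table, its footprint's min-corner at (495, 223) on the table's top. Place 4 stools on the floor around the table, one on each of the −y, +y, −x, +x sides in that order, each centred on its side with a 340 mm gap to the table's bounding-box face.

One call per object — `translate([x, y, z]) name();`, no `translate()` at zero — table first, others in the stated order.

table();
translate([495, 223, 744]) ladder();
translate([465, -673, 0]) stool();
translate([465, 915, 0]) stool();
translate([-690, 121, 0]) stool();
translate([1620, 121, 0]) stool();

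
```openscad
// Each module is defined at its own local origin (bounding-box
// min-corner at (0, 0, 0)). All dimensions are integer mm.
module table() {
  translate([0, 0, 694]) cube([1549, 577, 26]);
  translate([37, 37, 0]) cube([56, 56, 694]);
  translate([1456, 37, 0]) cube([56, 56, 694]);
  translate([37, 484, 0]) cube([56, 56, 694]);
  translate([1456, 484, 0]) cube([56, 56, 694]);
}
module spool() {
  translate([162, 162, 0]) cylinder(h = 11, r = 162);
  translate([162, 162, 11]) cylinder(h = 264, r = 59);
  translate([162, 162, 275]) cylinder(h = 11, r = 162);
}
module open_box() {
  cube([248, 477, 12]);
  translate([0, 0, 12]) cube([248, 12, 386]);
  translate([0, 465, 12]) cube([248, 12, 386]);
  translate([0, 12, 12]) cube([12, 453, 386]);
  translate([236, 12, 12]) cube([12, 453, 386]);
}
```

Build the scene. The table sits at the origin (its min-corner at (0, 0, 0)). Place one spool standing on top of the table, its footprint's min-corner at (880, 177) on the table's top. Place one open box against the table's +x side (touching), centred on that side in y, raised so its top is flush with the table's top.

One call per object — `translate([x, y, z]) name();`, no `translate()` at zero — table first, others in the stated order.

table();
translate([880, 177, 720]) spool();
translate([1549, 50, 322]) open_box();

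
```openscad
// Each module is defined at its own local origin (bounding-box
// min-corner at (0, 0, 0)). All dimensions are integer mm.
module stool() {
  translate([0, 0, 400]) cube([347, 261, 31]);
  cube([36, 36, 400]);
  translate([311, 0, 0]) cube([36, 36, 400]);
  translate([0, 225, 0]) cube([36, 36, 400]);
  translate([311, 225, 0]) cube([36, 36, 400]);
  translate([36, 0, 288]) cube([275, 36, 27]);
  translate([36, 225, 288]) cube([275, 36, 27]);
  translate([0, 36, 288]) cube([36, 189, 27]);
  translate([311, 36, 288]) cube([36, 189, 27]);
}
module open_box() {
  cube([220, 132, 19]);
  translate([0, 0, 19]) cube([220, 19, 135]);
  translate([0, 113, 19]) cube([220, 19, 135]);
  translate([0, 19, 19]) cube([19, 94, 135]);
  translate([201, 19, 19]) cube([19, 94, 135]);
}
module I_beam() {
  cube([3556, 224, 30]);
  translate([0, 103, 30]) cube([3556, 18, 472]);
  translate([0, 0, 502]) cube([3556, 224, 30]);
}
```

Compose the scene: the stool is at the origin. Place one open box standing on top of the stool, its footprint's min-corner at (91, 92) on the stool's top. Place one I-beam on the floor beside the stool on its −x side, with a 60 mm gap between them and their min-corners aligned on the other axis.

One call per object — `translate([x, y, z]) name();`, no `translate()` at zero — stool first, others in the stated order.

stool();
translate([91, 92, 431]) open_box();
translate([-3616, 0, 0]) I_beam();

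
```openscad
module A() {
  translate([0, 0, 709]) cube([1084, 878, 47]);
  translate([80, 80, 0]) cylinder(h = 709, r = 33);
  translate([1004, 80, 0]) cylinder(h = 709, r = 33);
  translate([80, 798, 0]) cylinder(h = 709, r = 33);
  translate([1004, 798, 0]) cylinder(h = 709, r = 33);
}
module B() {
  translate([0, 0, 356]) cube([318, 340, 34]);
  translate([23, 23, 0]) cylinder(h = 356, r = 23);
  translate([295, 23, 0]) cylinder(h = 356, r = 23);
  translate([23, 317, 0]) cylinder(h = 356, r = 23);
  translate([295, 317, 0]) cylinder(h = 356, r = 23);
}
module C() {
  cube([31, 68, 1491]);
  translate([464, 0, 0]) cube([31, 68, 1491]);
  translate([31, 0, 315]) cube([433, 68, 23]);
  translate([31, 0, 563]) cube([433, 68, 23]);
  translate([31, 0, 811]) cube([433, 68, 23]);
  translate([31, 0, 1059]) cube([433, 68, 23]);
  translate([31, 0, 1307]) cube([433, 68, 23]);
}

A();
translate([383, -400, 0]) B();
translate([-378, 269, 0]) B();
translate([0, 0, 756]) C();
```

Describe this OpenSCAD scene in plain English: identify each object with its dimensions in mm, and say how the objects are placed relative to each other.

A is a table with a 1084×878 mm rectangular top, 47 mm thick, top surface at z = 756 mm, supported by four round legs of 66 mm diameter, each leg's bounding box inset 47 mm from the nearest pair of top edges, running from the floor.

B is a four-legged stool. The seat is 318×340 mm, 34 mm thick, top at z = 390 mm. It stands on four round legs, each 46 mm in diameter, from z = 0 to the seat underside, each leg's axis is inset half a diameter from the nearest pair of seat edges (so the leg's bounding box is flush with the corner).

C is a wooden ladder with two side rails of 31×68 mm section and 1491 mm height, set 495 mm apart overall. Between them run 5 rectangular rungs (68 mm deep, 23 mm thick), front faces flush with the rails' −y face. The bottom of the first rung is 315 mm above the floor and each subsequent rung is 248 mm higher than the one below.

Two stools sit around the table at the −y, −x sides. The ladder is on top of the table.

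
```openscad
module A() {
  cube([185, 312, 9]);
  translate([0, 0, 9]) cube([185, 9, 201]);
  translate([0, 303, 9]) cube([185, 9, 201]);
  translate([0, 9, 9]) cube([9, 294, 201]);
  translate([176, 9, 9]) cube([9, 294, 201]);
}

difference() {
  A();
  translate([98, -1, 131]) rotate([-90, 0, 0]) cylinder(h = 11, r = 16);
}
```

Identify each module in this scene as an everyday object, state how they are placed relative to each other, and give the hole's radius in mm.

A is an open box. The open box has a circular hole through its front wall. The hole's radius is 16 mm.

The subtracted cylinder has r = 16 mm.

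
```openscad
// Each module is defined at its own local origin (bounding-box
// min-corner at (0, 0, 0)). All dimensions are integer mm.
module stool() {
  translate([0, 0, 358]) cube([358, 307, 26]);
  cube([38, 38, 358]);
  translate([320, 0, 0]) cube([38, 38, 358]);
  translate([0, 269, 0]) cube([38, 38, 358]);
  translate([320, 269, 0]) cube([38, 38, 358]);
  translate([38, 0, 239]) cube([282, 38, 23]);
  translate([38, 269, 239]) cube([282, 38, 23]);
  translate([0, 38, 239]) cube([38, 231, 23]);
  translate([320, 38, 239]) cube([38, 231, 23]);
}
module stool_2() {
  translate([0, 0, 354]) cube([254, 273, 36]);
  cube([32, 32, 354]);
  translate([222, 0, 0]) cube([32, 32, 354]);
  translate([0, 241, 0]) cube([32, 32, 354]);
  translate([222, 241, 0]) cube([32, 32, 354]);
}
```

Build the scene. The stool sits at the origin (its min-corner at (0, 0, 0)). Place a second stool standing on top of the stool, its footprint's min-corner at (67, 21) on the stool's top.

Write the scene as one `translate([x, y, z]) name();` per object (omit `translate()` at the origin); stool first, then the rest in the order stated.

stool();
translate([67, 21, 384]) stool_2();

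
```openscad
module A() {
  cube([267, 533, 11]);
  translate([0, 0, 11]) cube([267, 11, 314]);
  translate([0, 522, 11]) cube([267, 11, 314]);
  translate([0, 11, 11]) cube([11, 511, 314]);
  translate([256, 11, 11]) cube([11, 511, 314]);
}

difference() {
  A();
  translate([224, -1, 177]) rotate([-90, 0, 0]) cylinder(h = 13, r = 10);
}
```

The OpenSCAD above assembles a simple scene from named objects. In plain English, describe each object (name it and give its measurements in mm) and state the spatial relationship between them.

A is an open storage box with external size 267×533×325 mm and wall thickness 11 mm (the base is also 11 mm thick). The base covers the whole footprint; the four walls stand on the base, with the y-facing walls full-width and the x-facing walls fitting between their inner faces.

The open box has a circular hole of radius 10 mm through its front wall, centred at (x = 224, z = 177).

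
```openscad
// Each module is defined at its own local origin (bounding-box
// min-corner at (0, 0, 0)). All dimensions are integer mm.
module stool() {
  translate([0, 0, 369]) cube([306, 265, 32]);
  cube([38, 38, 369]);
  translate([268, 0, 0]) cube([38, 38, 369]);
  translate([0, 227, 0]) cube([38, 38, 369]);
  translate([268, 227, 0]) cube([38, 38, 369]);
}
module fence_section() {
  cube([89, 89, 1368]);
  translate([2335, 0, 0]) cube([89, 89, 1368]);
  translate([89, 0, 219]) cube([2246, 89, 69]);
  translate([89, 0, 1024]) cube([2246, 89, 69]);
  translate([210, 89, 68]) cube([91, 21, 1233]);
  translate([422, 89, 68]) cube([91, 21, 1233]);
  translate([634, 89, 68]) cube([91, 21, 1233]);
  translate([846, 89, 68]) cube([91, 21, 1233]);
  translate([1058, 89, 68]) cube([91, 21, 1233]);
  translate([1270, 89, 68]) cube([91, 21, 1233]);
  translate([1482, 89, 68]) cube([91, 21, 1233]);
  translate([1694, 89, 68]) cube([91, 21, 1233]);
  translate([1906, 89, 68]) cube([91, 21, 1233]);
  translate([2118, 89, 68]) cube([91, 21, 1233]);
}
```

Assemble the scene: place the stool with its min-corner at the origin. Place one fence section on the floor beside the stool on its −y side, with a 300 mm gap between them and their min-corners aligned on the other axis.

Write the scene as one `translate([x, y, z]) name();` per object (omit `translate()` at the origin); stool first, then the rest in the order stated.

stool();
translate([0, -410, 0]) fence_section();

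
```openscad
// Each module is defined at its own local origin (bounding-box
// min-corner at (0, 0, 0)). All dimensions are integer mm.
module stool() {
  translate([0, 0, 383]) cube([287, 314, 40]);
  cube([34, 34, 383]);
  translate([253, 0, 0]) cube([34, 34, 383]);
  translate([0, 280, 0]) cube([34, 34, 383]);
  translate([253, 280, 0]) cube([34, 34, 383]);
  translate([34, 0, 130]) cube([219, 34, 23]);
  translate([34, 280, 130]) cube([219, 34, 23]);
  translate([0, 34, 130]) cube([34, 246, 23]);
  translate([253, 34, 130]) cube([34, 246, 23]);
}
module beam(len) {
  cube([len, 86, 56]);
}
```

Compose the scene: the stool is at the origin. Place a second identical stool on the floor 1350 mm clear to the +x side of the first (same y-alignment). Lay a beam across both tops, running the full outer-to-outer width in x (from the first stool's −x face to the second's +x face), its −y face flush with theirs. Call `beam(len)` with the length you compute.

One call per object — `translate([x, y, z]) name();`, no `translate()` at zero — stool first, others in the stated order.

stool();
translate([1637, 0, 0]) stool();
translate([0, 0, 423]) beam(1924);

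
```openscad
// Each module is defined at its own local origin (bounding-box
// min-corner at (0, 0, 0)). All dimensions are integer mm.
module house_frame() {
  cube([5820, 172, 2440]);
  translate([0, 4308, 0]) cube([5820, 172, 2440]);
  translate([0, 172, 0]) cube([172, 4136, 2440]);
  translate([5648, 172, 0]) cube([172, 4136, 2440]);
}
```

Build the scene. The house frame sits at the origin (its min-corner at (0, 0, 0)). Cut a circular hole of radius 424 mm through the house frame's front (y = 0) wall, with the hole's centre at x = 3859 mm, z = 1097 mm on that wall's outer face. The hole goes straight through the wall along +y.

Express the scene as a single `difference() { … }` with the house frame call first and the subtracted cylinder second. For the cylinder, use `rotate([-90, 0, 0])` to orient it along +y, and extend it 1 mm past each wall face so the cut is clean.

difference() {
  house_frame();
  translate([3859, -1, 1097]) rotate([-90, 0, 0]) cylinder(h = 174, r = 424);
}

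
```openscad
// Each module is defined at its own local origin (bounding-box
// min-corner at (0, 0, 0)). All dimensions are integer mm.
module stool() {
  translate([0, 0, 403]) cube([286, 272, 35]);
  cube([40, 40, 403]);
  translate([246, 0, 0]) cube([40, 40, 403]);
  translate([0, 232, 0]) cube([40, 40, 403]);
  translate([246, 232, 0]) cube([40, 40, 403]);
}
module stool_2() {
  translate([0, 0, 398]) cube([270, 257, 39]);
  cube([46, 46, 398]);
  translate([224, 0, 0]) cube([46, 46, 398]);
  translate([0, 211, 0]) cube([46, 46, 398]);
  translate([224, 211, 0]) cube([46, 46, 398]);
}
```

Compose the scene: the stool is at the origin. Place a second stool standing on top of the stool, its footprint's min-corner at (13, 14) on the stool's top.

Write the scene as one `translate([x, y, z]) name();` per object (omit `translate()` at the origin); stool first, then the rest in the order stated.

stool();
translate([13, 14, 438]) stool_2();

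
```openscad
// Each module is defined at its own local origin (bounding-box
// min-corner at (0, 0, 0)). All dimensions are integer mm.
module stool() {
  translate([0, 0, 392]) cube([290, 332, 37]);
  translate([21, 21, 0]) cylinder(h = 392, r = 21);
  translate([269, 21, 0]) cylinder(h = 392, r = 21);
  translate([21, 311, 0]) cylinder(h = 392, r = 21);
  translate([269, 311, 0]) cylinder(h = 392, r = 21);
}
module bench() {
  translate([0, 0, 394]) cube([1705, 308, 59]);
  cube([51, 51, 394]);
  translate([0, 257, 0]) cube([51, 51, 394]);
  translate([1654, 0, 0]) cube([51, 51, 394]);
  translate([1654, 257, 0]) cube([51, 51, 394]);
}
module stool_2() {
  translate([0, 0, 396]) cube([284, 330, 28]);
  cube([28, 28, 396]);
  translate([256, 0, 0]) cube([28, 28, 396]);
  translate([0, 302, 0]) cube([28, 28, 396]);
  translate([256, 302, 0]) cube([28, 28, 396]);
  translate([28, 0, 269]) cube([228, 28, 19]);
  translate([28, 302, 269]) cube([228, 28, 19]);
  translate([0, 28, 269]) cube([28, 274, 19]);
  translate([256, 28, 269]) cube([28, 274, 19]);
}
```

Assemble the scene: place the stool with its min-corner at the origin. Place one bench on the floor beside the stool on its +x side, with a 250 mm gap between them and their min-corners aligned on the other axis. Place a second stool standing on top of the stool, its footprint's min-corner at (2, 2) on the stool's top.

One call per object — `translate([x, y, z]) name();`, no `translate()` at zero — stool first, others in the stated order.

stool();
translate([540, 0, 0]) bench();
translate([2, 2, 429]) stool_2();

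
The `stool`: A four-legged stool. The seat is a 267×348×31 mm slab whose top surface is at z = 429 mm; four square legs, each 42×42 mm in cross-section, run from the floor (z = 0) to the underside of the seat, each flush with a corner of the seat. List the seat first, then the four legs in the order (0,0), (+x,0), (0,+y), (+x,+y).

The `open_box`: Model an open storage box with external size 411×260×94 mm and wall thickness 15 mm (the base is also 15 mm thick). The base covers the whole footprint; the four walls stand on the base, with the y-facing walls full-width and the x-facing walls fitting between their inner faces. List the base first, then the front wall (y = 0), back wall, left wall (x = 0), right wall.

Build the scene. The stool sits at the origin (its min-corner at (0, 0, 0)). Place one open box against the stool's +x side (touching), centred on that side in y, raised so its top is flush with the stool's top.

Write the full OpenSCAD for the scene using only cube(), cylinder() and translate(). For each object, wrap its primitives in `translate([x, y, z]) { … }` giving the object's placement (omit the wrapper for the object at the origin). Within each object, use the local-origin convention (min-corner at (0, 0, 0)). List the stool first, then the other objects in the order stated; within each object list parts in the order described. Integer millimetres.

translate([0, 0, 398]) cube([267, 348, 31]);
cube([42, 42, 398]);
translate([225, 0, 0]) cube([42, 42, 398]);
translate([0, 306, 0]) cube([42, 42, 398]);
translate([225, 306, 0]) cube([42, 42, 398]);
translate([267, 44, 335]) {
  cube([411, 260, 15]);
  translate([0, 0, 15]) cube([411, 15, 79]);
  translate([0, 245, 15]) cube([411, 15, 79]);
  translate([0, 15, 15]) cube([15, 230, 79]);
  translate([396, 15, 15]) cube([15, 230, 79]);
}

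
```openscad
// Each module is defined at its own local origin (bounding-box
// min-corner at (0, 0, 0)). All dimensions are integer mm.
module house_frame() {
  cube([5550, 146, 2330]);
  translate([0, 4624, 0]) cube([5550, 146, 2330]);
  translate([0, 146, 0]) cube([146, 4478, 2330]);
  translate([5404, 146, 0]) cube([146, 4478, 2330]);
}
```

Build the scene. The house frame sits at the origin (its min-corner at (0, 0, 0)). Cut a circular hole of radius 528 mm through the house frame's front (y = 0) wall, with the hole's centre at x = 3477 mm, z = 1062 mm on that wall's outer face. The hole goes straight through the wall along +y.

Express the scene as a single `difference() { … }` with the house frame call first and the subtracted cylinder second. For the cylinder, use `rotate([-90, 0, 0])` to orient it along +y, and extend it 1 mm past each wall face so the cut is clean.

difference() {
  house_frame();
  translate([3477, -1, 1062]) rotate([-90, 0, 0]) cylinder(h = 148, r = 528);
}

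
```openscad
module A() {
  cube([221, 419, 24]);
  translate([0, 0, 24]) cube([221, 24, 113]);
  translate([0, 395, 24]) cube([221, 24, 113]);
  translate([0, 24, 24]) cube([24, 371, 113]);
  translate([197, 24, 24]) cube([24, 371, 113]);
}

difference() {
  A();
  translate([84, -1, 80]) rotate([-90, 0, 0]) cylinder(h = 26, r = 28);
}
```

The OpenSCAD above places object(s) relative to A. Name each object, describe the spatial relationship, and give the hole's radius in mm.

A is an open box. The open box has a circular hole through its front wall. The hole's radius is 28 mm.

The subtracted cylinder has r = 28 mm.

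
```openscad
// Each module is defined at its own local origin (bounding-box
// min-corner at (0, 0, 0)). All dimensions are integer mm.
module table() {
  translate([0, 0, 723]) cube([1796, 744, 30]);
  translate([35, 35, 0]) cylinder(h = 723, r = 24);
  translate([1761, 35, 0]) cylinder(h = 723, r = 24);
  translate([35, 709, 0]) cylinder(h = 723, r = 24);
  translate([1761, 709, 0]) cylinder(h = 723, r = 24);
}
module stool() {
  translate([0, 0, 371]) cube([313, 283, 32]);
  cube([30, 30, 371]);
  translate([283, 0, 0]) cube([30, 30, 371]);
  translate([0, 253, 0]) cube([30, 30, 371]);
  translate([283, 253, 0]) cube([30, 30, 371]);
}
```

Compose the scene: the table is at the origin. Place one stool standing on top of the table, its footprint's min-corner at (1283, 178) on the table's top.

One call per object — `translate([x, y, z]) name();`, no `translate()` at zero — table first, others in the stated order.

table();
translate([1283, 178, 753]) stool();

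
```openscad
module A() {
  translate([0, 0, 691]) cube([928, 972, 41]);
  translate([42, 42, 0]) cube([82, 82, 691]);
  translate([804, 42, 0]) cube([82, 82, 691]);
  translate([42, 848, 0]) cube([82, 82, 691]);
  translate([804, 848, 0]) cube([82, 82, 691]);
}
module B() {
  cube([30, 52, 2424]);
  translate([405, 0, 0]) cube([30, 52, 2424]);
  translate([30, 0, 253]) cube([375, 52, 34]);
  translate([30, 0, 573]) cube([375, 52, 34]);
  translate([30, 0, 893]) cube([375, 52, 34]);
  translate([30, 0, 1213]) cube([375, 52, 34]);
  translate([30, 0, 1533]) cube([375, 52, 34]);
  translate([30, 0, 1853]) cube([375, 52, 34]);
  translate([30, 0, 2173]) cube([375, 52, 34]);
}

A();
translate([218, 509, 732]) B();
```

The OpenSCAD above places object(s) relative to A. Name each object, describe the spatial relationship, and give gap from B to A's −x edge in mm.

A is a table. B is a ladder. The ladder is on top of the table. The gap from the ladder to the table's −x edge is 218 mm.

The ladder's min-x is at 218; the table's min-x is 0; gap = 218 mm.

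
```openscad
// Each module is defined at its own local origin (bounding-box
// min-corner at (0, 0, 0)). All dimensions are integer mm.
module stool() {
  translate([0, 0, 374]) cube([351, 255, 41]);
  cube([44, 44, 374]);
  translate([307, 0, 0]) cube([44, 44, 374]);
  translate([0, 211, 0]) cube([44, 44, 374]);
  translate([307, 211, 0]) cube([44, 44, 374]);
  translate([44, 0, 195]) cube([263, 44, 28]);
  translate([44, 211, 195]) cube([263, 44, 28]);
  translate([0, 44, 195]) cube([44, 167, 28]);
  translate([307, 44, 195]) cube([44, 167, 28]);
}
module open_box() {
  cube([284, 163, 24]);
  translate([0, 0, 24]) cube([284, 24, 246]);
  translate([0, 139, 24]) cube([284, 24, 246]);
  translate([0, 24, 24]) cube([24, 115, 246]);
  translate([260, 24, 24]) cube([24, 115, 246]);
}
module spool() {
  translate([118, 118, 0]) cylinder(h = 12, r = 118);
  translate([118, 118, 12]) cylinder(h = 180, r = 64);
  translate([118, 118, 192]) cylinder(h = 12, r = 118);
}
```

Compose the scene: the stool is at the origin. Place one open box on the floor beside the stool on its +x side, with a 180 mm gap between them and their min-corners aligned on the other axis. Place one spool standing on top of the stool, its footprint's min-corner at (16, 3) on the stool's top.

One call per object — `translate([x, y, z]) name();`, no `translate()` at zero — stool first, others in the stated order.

stool();
translate([531, 0, 0]) open_box();
translate([16, 3, 415]) spool();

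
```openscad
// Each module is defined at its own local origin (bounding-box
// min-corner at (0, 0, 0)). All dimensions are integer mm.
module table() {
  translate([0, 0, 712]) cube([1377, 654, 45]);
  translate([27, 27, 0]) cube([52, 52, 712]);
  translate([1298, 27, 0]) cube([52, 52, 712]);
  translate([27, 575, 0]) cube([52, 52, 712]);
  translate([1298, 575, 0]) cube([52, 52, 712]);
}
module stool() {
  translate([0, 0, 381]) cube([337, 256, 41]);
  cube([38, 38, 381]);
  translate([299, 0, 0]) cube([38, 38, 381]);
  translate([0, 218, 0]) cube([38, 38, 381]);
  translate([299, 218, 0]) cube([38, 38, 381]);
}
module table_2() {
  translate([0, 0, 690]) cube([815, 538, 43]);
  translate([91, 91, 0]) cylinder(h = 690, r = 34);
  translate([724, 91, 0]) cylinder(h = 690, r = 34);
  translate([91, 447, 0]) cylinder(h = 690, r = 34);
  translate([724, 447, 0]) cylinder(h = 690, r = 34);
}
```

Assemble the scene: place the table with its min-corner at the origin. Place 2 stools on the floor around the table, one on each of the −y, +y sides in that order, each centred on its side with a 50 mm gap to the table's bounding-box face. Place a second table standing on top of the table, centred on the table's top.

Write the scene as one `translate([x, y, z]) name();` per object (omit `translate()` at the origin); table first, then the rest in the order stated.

table();
translate([520, -306, 0]) stool();
translate([520, 704, 0]) stool();
translate([281, 58, 757]) table_2();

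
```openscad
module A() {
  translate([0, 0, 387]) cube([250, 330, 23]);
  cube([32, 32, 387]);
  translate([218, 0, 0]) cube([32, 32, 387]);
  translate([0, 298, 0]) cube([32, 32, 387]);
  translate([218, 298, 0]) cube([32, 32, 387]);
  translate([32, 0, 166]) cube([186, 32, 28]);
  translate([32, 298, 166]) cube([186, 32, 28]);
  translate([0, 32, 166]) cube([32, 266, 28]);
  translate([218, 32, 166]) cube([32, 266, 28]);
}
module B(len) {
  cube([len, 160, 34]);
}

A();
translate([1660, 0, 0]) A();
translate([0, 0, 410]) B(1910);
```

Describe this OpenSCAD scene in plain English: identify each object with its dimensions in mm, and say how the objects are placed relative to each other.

A is a four-legged stool. The seat is 250×330 mm, 23 mm thick, top at z = 410 mm. It stands on four square legs, each 32×32 mm in cross-section, from z = 0 to the seat underside, each flush with a corner of the seat. Four stretchers, 32 mm wide and 28 mm tall, connect adjacent legs with their undersides at z = 166 mm, each running between the inner faces of the legs it joins and aligned with the legs' outer faces on the other axis.

B is a rectangular beam 1910 mm long (x), 160 mm deep (y), 34 mm thick (z).

The beam spans the tops of two stools placed 1410 mm apart, resting at z = 410 mm.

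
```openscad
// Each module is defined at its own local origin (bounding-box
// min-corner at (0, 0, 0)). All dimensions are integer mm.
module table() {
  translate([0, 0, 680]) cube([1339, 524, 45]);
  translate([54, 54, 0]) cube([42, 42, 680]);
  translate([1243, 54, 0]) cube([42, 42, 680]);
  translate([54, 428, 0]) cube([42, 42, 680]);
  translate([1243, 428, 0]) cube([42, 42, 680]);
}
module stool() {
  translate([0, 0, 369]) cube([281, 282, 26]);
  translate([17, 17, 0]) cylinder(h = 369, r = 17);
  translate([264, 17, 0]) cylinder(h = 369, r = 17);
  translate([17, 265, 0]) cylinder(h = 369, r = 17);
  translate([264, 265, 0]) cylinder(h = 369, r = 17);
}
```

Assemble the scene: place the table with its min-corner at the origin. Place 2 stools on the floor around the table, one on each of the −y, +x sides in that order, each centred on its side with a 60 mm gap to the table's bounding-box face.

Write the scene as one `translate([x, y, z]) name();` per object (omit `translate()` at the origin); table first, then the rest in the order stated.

table();
translate([529, -342, 0]) stool();
translate([1399, 121, 0]) stool();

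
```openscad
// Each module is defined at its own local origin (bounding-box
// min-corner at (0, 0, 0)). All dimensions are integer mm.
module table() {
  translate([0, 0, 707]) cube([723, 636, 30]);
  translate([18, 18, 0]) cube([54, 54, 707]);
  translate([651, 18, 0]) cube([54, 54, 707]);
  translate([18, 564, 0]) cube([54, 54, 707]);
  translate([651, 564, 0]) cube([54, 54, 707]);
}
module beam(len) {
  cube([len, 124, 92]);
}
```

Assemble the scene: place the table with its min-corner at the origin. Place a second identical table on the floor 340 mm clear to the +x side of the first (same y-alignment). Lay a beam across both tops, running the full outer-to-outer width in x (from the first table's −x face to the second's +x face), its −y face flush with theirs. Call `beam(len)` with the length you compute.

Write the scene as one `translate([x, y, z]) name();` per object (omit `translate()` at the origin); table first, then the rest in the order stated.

table();
translate([1063, 0, 0]) table();
translate([0, 0, 737]) beam(1786);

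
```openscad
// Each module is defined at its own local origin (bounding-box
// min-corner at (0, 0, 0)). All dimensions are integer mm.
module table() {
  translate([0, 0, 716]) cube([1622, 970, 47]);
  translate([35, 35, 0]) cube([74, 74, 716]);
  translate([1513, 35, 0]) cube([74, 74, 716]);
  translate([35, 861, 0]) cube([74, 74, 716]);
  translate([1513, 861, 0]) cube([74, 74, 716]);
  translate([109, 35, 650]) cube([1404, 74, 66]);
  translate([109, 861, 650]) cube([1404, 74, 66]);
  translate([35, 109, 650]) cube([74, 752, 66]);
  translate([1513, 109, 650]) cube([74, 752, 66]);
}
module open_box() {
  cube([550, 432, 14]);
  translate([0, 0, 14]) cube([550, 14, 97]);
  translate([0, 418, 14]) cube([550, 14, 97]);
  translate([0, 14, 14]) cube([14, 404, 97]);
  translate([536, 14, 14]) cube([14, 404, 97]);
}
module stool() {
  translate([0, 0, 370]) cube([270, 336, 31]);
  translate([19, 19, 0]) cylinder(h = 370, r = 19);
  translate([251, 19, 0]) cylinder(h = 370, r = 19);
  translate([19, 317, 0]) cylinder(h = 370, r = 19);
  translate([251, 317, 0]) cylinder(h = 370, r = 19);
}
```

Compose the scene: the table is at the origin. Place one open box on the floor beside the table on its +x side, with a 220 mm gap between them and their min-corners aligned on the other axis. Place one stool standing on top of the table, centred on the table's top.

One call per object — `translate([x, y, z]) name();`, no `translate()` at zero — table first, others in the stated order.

table();
translate([1842, 0, 0]) open_box();
translate([676, 317, 763]) stool();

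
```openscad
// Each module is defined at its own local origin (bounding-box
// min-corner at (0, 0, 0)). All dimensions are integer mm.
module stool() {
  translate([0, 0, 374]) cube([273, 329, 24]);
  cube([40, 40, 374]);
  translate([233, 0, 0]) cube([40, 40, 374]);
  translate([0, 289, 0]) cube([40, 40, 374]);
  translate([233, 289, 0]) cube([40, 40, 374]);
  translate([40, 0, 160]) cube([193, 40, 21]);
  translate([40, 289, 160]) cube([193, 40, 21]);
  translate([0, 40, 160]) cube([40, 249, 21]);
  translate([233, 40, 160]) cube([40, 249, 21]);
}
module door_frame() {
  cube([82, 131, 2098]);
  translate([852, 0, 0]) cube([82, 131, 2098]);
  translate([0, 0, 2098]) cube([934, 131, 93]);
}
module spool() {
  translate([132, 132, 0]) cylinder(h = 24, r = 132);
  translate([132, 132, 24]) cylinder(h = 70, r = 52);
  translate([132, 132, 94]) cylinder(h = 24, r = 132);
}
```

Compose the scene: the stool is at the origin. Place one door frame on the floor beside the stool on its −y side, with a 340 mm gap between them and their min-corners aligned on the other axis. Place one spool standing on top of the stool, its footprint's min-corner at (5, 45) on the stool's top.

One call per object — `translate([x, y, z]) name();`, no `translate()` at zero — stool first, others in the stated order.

stool();
translate([0, -471, 0]) door_frame();
translate([5, 45, 398]) spool();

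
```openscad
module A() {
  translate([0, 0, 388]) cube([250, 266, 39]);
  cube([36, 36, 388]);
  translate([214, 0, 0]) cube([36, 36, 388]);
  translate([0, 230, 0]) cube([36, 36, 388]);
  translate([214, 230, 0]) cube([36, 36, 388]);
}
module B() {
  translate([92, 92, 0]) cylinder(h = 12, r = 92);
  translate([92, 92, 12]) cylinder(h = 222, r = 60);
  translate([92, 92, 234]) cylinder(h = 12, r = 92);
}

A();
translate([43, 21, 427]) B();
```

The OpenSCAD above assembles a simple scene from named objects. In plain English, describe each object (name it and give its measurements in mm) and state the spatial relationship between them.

A is a four-legged stool. The seat is 250×266 mm, 39 mm thick, top at z = 427 mm. It stands on four square legs, each 36×36 mm in cross-section, from z = 0 to the seat underside, each flush with a corner of the seat.

B is a spool: two coaxial disc flanges of radius 92 mm and thickness 12 mm, joined by a core cylinder of radius 60 mm and height 222 mm. The lower flange rests on z = 0 and the three cylinders share a vertical axis.

The spool is on top of the stool.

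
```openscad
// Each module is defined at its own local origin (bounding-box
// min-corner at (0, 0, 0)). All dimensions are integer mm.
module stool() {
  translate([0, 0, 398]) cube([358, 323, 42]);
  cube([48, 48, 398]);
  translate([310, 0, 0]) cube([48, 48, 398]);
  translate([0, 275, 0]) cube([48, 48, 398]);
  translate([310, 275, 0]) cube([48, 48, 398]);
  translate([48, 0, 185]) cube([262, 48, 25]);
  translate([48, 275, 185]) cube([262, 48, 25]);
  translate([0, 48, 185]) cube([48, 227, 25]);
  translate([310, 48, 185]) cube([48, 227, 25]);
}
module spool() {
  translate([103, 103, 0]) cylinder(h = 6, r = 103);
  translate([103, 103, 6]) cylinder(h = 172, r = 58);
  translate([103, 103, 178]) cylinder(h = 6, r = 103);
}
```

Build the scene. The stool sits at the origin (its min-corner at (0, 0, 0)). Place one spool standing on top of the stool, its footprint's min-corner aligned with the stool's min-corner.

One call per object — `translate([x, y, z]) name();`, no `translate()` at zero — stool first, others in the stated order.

stool();
translate([0, 0, 440]) spool();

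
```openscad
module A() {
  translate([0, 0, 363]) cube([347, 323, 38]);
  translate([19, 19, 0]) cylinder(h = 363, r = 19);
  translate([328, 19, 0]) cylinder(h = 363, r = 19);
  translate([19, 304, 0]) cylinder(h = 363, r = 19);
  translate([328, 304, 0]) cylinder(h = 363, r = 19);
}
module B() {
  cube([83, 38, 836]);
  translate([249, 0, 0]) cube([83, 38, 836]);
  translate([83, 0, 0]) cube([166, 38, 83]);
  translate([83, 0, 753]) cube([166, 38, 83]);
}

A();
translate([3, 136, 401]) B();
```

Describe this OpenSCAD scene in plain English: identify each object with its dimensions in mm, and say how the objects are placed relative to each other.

A is a four-legged stool. The seat is 347×323 mm, 38 mm thick, top at z = 401 mm. It stands on four round legs, each 38 mm in diameter, from z = 0 to the seat underside, each leg's axis is inset half a diameter from the nearest pair of seat edges (so the leg's bounding box is flush with the corner).

B is a rectangular picture frame lying in the x–z plane (depth along y). The opening is 166 mm wide (x) by 670 mm tall (z), surrounded by a border 83 mm wide on all four sides. The frame is 38 mm deep and is made of two full-height vertical stiles with two horizontal rails fitted between them.

The picture frame is on top of the stool.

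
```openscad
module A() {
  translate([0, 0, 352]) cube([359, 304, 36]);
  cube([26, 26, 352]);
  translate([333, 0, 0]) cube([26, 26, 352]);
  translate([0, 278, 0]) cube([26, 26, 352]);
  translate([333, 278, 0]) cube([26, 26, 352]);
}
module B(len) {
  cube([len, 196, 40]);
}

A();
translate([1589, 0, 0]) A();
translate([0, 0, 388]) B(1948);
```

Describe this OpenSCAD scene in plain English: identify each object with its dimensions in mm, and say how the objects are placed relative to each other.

A is a four-legged stool. The seat is a 359×304×36 mm slab whose top surface is at z = 388 mm; four square legs, each 26×26 mm in cross-section, run from the floor (z = 0) to the underside of the seat, each flush with a corner of the seat.

B is a rectangular beam 1948 mm long (x), 196 mm deep (y), 40 mm thick (z).

The beam spans the tops of two stools placed 1230 mm apart, resting at z = 388 mm.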